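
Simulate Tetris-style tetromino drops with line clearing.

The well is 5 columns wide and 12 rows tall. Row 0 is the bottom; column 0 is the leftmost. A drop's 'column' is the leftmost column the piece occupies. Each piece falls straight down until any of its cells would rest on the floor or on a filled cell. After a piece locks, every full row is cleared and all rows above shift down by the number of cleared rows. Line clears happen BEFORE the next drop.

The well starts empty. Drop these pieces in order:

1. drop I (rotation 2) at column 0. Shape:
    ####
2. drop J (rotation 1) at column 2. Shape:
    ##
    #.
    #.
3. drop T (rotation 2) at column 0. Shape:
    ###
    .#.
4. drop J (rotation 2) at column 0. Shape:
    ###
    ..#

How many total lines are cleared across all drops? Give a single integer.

Answer: 0

Derivation:
Drop 1: I rot2 at col 0 lands with bottom-row=0; cleared 0 line(s) (total 0); column heights now [1 1 1 1 0], max=1
Drop 2: J rot1 at col 2 lands with bottom-row=1; cleared 0 line(s) (total 0); column heights now [1 1 4 4 0], max=4
Drop 3: T rot2 at col 0 lands with bottom-row=3; cleared 0 line(s) (total 0); column heights now [5 5 5 4 0], max=5
Drop 4: J rot2 at col 0 lands with bottom-row=5; cleared 0 line(s) (total 0); column heights now [7 7 7 4 0], max=7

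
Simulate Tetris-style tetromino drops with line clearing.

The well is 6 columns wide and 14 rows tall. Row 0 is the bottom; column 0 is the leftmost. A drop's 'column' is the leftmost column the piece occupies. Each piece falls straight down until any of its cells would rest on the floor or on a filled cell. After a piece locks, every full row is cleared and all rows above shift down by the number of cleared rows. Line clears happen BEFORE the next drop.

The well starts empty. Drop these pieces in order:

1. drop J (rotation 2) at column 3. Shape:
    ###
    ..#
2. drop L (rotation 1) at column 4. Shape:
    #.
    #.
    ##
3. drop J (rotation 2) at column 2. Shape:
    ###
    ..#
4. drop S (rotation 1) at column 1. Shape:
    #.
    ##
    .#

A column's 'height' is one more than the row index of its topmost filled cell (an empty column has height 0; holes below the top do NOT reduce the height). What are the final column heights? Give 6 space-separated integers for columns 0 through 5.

Answer: 0 10 9 7 7 3

Derivation:
Drop 1: J rot2 at col 3 lands with bottom-row=0; cleared 0 line(s) (total 0); column heights now [0 0 0 2 2 2], max=2
Drop 2: L rot1 at col 4 lands with bottom-row=2; cleared 0 line(s) (total 0); column heights now [0 0 0 2 5 3], max=5
Drop 3: J rot2 at col 2 lands with bottom-row=5; cleared 0 line(s) (total 0); column heights now [0 0 7 7 7 3], max=7
Drop 4: S rot1 at col 1 lands with bottom-row=7; cleared 0 line(s) (total 0); column heights now [0 10 9 7 7 3], max=10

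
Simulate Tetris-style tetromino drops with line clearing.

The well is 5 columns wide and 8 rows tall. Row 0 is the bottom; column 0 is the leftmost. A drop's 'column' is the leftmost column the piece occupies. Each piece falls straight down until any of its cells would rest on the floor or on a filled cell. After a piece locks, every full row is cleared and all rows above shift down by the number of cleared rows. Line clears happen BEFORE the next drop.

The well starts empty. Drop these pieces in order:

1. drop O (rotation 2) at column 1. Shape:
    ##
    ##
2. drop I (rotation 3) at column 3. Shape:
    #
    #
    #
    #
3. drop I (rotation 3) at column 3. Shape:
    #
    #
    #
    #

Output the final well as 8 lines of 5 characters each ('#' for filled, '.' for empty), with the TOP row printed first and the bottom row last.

Drop 1: O rot2 at col 1 lands with bottom-row=0; cleared 0 line(s) (total 0); column heights now [0 2 2 0 0], max=2
Drop 2: I rot3 at col 3 lands with bottom-row=0; cleared 0 line(s) (total 0); column heights now [0 2 2 4 0], max=4
Drop 3: I rot3 at col 3 lands with bottom-row=4; cleared 0 line(s) (total 0); column heights now [0 2 2 8 0], max=8

Answer: ...#.
...#.
...#.
...#.
...#.
...#.
.###.
.###.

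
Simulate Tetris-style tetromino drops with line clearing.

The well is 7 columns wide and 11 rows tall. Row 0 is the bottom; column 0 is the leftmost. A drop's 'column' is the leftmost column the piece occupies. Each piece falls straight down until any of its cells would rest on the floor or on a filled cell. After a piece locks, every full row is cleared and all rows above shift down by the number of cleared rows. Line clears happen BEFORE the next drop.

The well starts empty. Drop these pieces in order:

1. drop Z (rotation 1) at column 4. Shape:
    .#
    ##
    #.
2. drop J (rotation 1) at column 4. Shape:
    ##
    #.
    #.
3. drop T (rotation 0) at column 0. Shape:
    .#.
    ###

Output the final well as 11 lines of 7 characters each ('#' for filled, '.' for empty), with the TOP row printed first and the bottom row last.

Drop 1: Z rot1 at col 4 lands with bottom-row=0; cleared 0 line(s) (total 0); column heights now [0 0 0 0 2 3 0], max=3
Drop 2: J rot1 at col 4 lands with bottom-row=2; cleared 0 line(s) (total 0); column heights now [0 0 0 0 5 5 0], max=5
Drop 3: T rot0 at col 0 lands with bottom-row=0; cleared 0 line(s) (total 0); column heights now [1 2 1 0 5 5 0], max=5

Answer: .......
.......
.......
.......
.......
.......
....##.
....#..
....##.
.#..##.
###.#..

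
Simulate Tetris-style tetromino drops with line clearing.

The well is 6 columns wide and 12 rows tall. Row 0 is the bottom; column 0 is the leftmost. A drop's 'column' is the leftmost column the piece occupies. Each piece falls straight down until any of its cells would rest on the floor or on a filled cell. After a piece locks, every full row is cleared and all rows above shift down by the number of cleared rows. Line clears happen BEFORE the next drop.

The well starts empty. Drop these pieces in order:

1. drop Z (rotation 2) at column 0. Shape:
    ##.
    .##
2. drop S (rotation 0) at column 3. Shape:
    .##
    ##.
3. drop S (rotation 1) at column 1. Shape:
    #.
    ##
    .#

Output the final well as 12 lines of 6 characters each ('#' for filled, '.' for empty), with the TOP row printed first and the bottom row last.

Answer: ......
......
......
......
......
......
......
......
.#....
.##...
###.##
.####.

Derivation:
Drop 1: Z rot2 at col 0 lands with bottom-row=0; cleared 0 line(s) (total 0); column heights now [2 2 1 0 0 0], max=2
Drop 2: S rot0 at col 3 lands with bottom-row=0; cleared 0 line(s) (total 0); column heights now [2 2 1 1 2 2], max=2
Drop 3: S rot1 at col 1 lands with bottom-row=1; cleared 0 line(s) (total 0); column heights now [2 4 3 1 2 2], max=4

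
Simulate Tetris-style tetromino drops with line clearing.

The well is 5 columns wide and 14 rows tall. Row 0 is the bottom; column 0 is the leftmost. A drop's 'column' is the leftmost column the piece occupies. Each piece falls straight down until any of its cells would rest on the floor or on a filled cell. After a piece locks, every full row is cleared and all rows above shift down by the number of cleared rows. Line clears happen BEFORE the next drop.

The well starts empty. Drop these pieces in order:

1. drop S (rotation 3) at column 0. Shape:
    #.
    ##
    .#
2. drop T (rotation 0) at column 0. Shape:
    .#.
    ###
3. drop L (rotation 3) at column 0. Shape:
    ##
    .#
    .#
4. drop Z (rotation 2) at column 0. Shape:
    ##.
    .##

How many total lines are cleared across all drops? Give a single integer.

Drop 1: S rot3 at col 0 lands with bottom-row=0; cleared 0 line(s) (total 0); column heights now [3 2 0 0 0], max=3
Drop 2: T rot0 at col 0 lands with bottom-row=3; cleared 0 line(s) (total 0); column heights now [4 5 4 0 0], max=5
Drop 3: L rot3 at col 0 lands with bottom-row=5; cleared 0 line(s) (total 0); column heights now [8 8 4 0 0], max=8
Drop 4: Z rot2 at col 0 lands with bottom-row=8; cleared 0 line(s) (total 0); column heights now [10 10 9 0 0], max=10

Answer: 0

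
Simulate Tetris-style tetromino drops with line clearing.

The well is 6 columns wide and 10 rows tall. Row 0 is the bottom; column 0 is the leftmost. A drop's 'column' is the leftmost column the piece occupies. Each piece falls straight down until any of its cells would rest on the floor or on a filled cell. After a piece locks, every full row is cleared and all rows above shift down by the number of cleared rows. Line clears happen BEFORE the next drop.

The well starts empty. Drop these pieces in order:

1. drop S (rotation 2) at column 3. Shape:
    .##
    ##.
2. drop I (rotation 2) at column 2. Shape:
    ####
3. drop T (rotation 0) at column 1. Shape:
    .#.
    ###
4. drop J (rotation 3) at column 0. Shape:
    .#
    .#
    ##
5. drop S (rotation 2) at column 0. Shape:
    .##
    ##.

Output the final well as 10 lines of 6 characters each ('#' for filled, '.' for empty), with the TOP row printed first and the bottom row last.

Answer: ......
.##...
##....
.#....
.#....
###...
.###..
..####
....##
...##.

Derivation:
Drop 1: S rot2 at col 3 lands with bottom-row=0; cleared 0 line(s) (total 0); column heights now [0 0 0 1 2 2], max=2
Drop 2: I rot2 at col 2 lands with bottom-row=2; cleared 0 line(s) (total 0); column heights now [0 0 3 3 3 3], max=3
Drop 3: T rot0 at col 1 lands with bottom-row=3; cleared 0 line(s) (total 0); column heights now [0 4 5 4 3 3], max=5
Drop 4: J rot3 at col 0 lands with bottom-row=4; cleared 0 line(s) (total 0); column heights now [5 7 5 4 3 3], max=7
Drop 5: S rot2 at col 0 lands with bottom-row=7; cleared 0 line(s) (total 0); column heights now [8 9 9 4 3 3], max=9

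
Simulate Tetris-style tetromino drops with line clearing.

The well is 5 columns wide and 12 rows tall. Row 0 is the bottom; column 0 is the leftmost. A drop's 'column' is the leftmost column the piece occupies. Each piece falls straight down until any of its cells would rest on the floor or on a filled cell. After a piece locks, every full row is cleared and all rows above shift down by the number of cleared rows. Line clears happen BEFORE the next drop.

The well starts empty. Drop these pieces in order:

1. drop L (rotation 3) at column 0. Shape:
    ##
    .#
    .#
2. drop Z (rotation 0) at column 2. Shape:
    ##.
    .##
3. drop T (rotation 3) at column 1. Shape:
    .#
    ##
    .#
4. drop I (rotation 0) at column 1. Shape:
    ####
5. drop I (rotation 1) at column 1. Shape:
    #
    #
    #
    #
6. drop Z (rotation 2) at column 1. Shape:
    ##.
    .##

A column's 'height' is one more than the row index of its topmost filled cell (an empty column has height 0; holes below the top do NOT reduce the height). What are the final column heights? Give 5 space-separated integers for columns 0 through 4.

Drop 1: L rot3 at col 0 lands with bottom-row=0; cleared 0 line(s) (total 0); column heights now [3 3 0 0 0], max=3
Drop 2: Z rot0 at col 2 lands with bottom-row=0; cleared 0 line(s) (total 0); column heights now [3 3 2 2 1], max=3
Drop 3: T rot3 at col 1 lands with bottom-row=2; cleared 0 line(s) (total 0); column heights now [3 4 5 2 1], max=5
Drop 4: I rot0 at col 1 lands with bottom-row=5; cleared 0 line(s) (total 0); column heights now [3 6 6 6 6], max=6
Drop 5: I rot1 at col 1 lands with bottom-row=6; cleared 0 line(s) (total 0); column heights now [3 10 6 6 6], max=10
Drop 6: Z rot2 at col 1 lands with bottom-row=9; cleared 0 line(s) (total 0); column heights now [3 11 11 10 6], max=11

Answer: 3 11 11 10 6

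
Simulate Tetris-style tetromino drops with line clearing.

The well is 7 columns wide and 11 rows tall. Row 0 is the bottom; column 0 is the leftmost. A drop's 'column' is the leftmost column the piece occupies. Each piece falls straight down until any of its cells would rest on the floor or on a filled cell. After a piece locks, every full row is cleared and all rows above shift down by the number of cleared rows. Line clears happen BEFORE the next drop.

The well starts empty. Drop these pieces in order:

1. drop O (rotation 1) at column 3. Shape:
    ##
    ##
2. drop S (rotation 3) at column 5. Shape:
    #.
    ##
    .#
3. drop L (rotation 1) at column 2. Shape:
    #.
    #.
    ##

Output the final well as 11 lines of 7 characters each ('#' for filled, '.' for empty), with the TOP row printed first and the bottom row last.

Drop 1: O rot1 at col 3 lands with bottom-row=0; cleared 0 line(s) (total 0); column heights now [0 0 0 2 2 0 0], max=2
Drop 2: S rot3 at col 5 lands with bottom-row=0; cleared 0 line(s) (total 0); column heights now [0 0 0 2 2 3 2], max=3
Drop 3: L rot1 at col 2 lands with bottom-row=2; cleared 0 line(s) (total 0); column heights now [0 0 5 3 2 3 2], max=5

Answer: .......
.......
.......
.......
.......
.......
..#....
..#....
..##.#.
...####
...##.#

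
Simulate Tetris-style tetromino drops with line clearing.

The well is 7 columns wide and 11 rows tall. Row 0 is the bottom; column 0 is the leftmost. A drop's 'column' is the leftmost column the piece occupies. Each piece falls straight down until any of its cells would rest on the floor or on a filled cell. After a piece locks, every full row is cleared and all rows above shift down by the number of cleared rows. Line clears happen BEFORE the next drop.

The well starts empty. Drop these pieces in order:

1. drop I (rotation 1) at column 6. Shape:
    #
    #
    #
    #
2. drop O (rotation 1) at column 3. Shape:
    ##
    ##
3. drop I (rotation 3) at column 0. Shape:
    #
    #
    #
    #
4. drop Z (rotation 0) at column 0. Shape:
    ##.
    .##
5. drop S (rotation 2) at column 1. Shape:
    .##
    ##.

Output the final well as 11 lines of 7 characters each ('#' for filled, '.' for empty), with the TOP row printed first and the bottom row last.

Answer: .......
.......
.......
.......
..##...
.##....
##.....
###...#
#.....#
#..##.#
#..##.#

Derivation:
Drop 1: I rot1 at col 6 lands with bottom-row=0; cleared 0 line(s) (total 0); column heights now [0 0 0 0 0 0 4], max=4
Drop 2: O rot1 at col 3 lands with bottom-row=0; cleared 0 line(s) (total 0); column heights now [0 0 0 2 2 0 4], max=4
Drop 3: I rot3 at col 0 lands with bottom-row=0; cleared 0 line(s) (total 0); column heights now [4 0 0 2 2 0 4], max=4
Drop 4: Z rot0 at col 0 lands with bottom-row=3; cleared 0 line(s) (total 0); column heights now [5 5 4 2 2 0 4], max=5
Drop 5: S rot2 at col 1 lands with bottom-row=5; cleared 0 line(s) (total 0); column heights now [5 6 7 7 2 0 4], max=7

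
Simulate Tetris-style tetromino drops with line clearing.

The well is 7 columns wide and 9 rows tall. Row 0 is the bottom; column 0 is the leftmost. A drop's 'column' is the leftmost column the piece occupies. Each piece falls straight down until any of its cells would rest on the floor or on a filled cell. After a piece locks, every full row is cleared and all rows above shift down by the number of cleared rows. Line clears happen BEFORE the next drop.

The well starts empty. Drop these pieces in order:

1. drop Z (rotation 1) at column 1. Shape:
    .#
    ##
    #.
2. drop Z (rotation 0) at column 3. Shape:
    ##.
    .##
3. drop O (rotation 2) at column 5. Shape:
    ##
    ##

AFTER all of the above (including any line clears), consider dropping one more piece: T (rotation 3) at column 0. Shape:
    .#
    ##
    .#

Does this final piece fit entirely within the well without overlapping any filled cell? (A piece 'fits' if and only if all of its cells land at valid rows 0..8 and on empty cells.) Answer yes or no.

Drop 1: Z rot1 at col 1 lands with bottom-row=0; cleared 0 line(s) (total 0); column heights now [0 2 3 0 0 0 0], max=3
Drop 2: Z rot0 at col 3 lands with bottom-row=0; cleared 0 line(s) (total 0); column heights now [0 2 3 2 2 1 0], max=3
Drop 3: O rot2 at col 5 lands with bottom-row=1; cleared 0 line(s) (total 0); column heights now [0 2 3 2 2 3 3], max=3
Test piece T rot3 at col 0 (width 2): heights before test = [0 2 3 2 2 3 3]; fits = True

Answer: yes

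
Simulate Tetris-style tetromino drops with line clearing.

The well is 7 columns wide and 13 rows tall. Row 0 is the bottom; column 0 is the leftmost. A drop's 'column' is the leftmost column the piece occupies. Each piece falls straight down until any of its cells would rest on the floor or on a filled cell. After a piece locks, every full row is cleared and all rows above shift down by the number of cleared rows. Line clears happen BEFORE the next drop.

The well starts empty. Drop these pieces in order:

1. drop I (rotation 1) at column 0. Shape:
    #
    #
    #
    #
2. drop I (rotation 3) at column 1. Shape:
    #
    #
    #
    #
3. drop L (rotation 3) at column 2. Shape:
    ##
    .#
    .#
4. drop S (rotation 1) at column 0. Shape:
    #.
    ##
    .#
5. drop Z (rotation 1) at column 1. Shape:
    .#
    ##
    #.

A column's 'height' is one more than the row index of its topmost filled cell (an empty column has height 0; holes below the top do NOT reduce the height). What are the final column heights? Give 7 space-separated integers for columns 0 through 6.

Drop 1: I rot1 at col 0 lands with bottom-row=0; cleared 0 line(s) (total 0); column heights now [4 0 0 0 0 0 0], max=4
Drop 2: I rot3 at col 1 lands with bottom-row=0; cleared 0 line(s) (total 0); column heights now [4 4 0 0 0 0 0], max=4
Drop 3: L rot3 at col 2 lands with bottom-row=0; cleared 0 line(s) (total 0); column heights now [4 4 3 3 0 0 0], max=4
Drop 4: S rot1 at col 0 lands with bottom-row=4; cleared 0 line(s) (total 0); column heights now [7 6 3 3 0 0 0], max=7
Drop 5: Z rot1 at col 1 lands with bottom-row=6; cleared 0 line(s) (total 0); column heights now [7 8 9 3 0 0 0], max=9

Answer: 7 8 9 3 0 0 0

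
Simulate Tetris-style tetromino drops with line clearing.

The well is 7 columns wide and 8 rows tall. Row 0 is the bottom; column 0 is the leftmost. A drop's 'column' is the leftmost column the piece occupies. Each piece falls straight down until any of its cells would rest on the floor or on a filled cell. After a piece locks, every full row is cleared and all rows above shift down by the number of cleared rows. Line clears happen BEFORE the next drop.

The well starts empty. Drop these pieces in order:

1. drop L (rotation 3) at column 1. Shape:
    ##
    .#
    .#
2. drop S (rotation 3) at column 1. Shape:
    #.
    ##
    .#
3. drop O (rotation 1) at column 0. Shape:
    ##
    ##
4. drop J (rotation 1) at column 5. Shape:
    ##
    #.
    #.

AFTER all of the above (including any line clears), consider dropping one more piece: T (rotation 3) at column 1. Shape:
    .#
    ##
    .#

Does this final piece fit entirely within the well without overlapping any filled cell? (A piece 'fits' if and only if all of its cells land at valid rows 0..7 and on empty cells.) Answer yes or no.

Drop 1: L rot3 at col 1 lands with bottom-row=0; cleared 0 line(s) (total 0); column heights now [0 3 3 0 0 0 0], max=3
Drop 2: S rot3 at col 1 lands with bottom-row=3; cleared 0 line(s) (total 0); column heights now [0 6 5 0 0 0 0], max=6
Drop 3: O rot1 at col 0 lands with bottom-row=6; cleared 0 line(s) (total 0); column heights now [8 8 5 0 0 0 0], max=8
Drop 4: J rot1 at col 5 lands with bottom-row=0; cleared 0 line(s) (total 0); column heights now [8 8 5 0 0 3 3], max=8
Test piece T rot3 at col 1 (width 2): heights before test = [8 8 5 0 0 3 3]; fits = False

Answer: no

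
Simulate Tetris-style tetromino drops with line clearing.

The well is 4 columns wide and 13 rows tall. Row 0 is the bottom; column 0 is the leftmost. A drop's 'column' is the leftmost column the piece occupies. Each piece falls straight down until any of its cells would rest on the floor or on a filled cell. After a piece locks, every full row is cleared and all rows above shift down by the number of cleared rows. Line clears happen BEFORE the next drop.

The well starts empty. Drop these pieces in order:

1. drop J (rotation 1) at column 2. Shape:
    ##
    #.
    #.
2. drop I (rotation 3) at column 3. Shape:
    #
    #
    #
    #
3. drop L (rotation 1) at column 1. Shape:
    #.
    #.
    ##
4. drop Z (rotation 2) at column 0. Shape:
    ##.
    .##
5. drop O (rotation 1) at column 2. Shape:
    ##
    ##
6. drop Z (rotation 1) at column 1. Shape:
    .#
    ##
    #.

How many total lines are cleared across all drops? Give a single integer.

Drop 1: J rot1 at col 2 lands with bottom-row=0; cleared 0 line(s) (total 0); column heights now [0 0 3 3], max=3
Drop 2: I rot3 at col 3 lands with bottom-row=3; cleared 0 line(s) (total 0); column heights now [0 0 3 7], max=7
Drop 3: L rot1 at col 1 lands with bottom-row=3; cleared 0 line(s) (total 0); column heights now [0 6 4 7], max=7
Drop 4: Z rot2 at col 0 lands with bottom-row=6; cleared 0 line(s) (total 0); column heights now [8 8 7 7], max=8
Drop 5: O rot1 at col 2 lands with bottom-row=7; cleared 1 line(s) (total 1); column heights now [0 7 8 8], max=8
Drop 6: Z rot1 at col 1 lands with bottom-row=7; cleared 0 line(s) (total 1); column heights now [0 9 10 8], max=10

Answer: 1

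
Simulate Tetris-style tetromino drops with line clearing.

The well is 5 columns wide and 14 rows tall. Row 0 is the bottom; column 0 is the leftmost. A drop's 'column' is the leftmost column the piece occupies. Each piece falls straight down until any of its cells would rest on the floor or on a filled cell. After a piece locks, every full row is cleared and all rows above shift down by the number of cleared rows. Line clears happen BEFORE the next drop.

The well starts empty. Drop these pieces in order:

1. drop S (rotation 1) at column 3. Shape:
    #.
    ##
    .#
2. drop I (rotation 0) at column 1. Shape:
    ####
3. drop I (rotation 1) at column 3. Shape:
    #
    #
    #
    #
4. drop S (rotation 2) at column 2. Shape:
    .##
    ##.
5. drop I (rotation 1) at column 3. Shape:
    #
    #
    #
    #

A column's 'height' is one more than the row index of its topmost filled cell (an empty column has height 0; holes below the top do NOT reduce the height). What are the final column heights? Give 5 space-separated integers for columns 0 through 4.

Answer: 0 4 9 14 10

Derivation:
Drop 1: S rot1 at col 3 lands with bottom-row=0; cleared 0 line(s) (total 0); column heights now [0 0 0 3 2], max=3
Drop 2: I rot0 at col 1 lands with bottom-row=3; cleared 0 line(s) (total 0); column heights now [0 4 4 4 4], max=4
Drop 3: I rot1 at col 3 lands with bottom-row=4; cleared 0 line(s) (total 0); column heights now [0 4 4 8 4], max=8
Drop 4: S rot2 at col 2 lands with bottom-row=8; cleared 0 line(s) (total 0); column heights now [0 4 9 10 10], max=10
Drop 5: I rot1 at col 3 lands with bottom-row=10; cleared 0 line(s) (total 0); column heights now [0 4 9 14 10], max=14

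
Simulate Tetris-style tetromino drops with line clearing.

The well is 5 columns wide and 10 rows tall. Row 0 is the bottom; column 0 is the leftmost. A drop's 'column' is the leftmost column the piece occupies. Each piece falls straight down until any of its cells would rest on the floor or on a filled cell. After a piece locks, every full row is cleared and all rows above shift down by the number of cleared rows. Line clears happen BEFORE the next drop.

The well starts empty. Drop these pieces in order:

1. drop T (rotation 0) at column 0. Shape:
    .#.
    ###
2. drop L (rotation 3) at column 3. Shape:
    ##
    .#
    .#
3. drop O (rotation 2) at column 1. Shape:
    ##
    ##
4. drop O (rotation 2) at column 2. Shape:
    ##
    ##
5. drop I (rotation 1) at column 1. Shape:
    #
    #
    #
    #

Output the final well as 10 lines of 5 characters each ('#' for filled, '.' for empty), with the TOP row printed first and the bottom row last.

Drop 1: T rot0 at col 0 lands with bottom-row=0; cleared 0 line(s) (total 0); column heights now [1 2 1 0 0], max=2
Drop 2: L rot3 at col 3 lands with bottom-row=0; cleared 0 line(s) (total 0); column heights now [1 2 1 3 3], max=3
Drop 3: O rot2 at col 1 lands with bottom-row=2; cleared 0 line(s) (total 0); column heights now [1 4 4 3 3], max=4
Drop 4: O rot2 at col 2 lands with bottom-row=4; cleared 0 line(s) (total 0); column heights now [1 4 6 6 3], max=6
Drop 5: I rot1 at col 1 lands with bottom-row=4; cleared 0 line(s) (total 0); column heights now [1 8 6 6 3], max=8

Answer: .....
.....
.#...
.#...
.###.
.###.
.##..
.####
.#..#
###.#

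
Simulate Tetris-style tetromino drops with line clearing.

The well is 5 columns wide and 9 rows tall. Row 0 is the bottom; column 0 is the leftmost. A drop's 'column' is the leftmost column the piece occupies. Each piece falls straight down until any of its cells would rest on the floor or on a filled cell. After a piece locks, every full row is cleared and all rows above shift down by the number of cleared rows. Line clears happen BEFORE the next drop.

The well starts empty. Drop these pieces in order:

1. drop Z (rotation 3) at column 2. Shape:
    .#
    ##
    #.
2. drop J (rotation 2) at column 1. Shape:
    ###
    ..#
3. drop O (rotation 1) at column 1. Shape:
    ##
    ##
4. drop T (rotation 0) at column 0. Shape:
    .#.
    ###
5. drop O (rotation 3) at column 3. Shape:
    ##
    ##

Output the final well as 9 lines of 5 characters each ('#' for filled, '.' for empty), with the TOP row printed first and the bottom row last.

Drop 1: Z rot3 at col 2 lands with bottom-row=0; cleared 0 line(s) (total 0); column heights now [0 0 2 3 0], max=3
Drop 2: J rot2 at col 1 lands with bottom-row=3; cleared 0 line(s) (total 0); column heights now [0 5 5 5 0], max=5
Drop 3: O rot1 at col 1 lands with bottom-row=5; cleared 0 line(s) (total 0); column heights now [0 7 7 5 0], max=7
Drop 4: T rot0 at col 0 lands with bottom-row=7; cleared 0 line(s) (total 0); column heights now [8 9 8 5 0], max=9
Drop 5: O rot3 at col 3 lands with bottom-row=5; cleared 0 line(s) (total 0); column heights now [8 9 8 7 7], max=9

Answer: .#...
###..
.####
.####
.###.
...#.
...#.
..##.
..#..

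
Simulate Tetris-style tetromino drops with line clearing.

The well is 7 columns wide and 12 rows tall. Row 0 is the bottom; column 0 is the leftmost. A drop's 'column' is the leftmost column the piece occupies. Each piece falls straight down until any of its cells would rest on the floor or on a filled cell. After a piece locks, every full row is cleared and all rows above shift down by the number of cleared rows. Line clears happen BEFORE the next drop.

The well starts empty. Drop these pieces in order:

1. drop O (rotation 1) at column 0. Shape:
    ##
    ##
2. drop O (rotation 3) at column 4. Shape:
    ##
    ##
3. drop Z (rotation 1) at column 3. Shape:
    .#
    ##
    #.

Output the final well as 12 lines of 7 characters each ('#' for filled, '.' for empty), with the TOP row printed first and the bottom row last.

Drop 1: O rot1 at col 0 lands with bottom-row=0; cleared 0 line(s) (total 0); column heights now [2 2 0 0 0 0 0], max=2
Drop 2: O rot3 at col 4 lands with bottom-row=0; cleared 0 line(s) (total 0); column heights now [2 2 0 0 2 2 0], max=2
Drop 3: Z rot1 at col 3 lands with bottom-row=1; cleared 0 line(s) (total 0); column heights now [2 2 0 3 4 2 0], max=4

Answer: .......
.......
.......
.......
.......
.......
.......
.......
....#..
...##..
##.###.
##..##.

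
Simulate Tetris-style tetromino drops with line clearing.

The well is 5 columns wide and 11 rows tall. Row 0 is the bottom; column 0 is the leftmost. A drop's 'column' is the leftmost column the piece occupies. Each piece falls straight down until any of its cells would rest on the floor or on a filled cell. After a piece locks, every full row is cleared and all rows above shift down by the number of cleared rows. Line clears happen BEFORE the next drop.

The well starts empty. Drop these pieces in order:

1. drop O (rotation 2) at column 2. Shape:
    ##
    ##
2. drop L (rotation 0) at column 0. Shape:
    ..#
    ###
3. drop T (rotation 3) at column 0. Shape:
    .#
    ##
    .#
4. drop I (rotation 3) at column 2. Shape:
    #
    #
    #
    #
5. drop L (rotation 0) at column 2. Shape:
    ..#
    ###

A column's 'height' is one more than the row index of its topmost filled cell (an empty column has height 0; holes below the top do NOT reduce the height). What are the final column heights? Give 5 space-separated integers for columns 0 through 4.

Drop 1: O rot2 at col 2 lands with bottom-row=0; cleared 0 line(s) (total 0); column heights now [0 0 2 2 0], max=2
Drop 2: L rot0 at col 0 lands with bottom-row=2; cleared 0 line(s) (total 0); column heights now [3 3 4 2 0], max=4
Drop 3: T rot3 at col 0 lands with bottom-row=3; cleared 0 line(s) (total 0); column heights now [5 6 4 2 0], max=6
Drop 4: I rot3 at col 2 lands with bottom-row=4; cleared 0 line(s) (total 0); column heights now [5 6 8 2 0], max=8
Drop 5: L rot0 at col 2 lands with bottom-row=8; cleared 0 line(s) (total 0); column heights now [5 6 9 9 10], max=10

Answer: 5 6 9 9 10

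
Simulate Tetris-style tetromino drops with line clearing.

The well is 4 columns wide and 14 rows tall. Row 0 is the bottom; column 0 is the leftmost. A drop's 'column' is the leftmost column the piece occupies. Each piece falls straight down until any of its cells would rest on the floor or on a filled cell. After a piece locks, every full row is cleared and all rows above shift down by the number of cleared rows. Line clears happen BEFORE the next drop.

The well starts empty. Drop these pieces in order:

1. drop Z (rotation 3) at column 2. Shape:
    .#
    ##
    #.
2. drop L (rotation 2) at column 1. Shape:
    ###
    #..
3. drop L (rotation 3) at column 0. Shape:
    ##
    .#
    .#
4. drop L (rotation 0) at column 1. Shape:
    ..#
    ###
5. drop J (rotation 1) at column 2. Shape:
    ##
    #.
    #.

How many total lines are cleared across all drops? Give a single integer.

Answer: 0

Derivation:
Drop 1: Z rot3 at col 2 lands with bottom-row=0; cleared 0 line(s) (total 0); column heights now [0 0 2 3], max=3
Drop 2: L rot2 at col 1 lands with bottom-row=2; cleared 0 line(s) (total 0); column heights now [0 4 4 4], max=4
Drop 3: L rot3 at col 0 lands with bottom-row=4; cleared 0 line(s) (total 0); column heights now [7 7 4 4], max=7
Drop 4: L rot0 at col 1 lands with bottom-row=7; cleared 0 line(s) (total 0); column heights now [7 8 8 9], max=9
Drop 5: J rot1 at col 2 lands with bottom-row=8; cleared 0 line(s) (total 0); column heights now [7 8 11 11], max=11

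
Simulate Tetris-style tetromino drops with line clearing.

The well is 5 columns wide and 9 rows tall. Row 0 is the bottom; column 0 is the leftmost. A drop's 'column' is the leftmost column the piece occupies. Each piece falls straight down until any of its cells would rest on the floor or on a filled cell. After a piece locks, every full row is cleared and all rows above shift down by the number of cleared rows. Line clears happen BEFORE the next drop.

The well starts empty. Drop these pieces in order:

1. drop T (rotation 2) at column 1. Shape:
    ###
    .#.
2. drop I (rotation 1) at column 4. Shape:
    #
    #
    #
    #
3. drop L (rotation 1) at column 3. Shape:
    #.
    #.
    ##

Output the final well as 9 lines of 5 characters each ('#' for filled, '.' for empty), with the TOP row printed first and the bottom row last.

Answer: .....
.....
...#.
...#.
...##
....#
....#
.####
..#.#

Derivation:
Drop 1: T rot2 at col 1 lands with bottom-row=0; cleared 0 line(s) (total 0); column heights now [0 2 2 2 0], max=2
Drop 2: I rot1 at col 4 lands with bottom-row=0; cleared 0 line(s) (total 0); column heights now [0 2 2 2 4], max=4
Drop 3: L rot1 at col 3 lands with bottom-row=4; cleared 0 line(s) (total 0); column heights now [0 2 2 7 5], max=7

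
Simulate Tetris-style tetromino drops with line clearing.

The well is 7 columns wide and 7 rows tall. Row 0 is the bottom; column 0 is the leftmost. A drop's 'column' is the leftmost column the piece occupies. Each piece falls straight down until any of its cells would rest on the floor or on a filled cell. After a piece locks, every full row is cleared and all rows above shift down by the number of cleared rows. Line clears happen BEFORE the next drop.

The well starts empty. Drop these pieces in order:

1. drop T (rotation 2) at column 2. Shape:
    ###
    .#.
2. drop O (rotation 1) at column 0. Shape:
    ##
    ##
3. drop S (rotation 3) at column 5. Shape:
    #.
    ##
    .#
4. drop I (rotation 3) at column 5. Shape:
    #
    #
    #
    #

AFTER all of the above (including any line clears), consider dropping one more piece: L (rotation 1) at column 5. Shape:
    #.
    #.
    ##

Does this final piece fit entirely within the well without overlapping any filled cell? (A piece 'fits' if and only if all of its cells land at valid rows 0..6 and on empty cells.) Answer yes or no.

Answer: no

Derivation:
Drop 1: T rot2 at col 2 lands with bottom-row=0; cleared 0 line(s) (total 0); column heights now [0 0 2 2 2 0 0], max=2
Drop 2: O rot1 at col 0 lands with bottom-row=0; cleared 0 line(s) (total 0); column heights now [2 2 2 2 2 0 0], max=2
Drop 3: S rot3 at col 5 lands with bottom-row=0; cleared 1 line(s) (total 1); column heights now [1 1 0 1 0 2 1], max=2
Drop 4: I rot3 at col 5 lands with bottom-row=2; cleared 0 line(s) (total 1); column heights now [1 1 0 1 0 6 1], max=6
Test piece L rot1 at col 5 (width 2): heights before test = [1 1 0 1 0 6 1]; fits = False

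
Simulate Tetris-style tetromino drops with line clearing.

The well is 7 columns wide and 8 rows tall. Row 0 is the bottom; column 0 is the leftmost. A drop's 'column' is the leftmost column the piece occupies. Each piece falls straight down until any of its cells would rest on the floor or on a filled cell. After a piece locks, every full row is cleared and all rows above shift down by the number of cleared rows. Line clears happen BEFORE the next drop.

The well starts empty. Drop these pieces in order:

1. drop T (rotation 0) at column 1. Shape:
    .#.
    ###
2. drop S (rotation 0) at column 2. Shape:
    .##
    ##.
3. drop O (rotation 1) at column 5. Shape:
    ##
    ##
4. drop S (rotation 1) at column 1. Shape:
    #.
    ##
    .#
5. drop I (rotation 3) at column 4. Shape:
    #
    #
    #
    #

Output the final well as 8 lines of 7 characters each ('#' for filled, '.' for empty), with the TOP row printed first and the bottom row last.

Answer: ....#..
....#..
.#..#..
.##.#..
..###..
..##...
..#..##
.###.##

Derivation:
Drop 1: T rot0 at col 1 lands with bottom-row=0; cleared 0 line(s) (total 0); column heights now [0 1 2 1 0 0 0], max=2
Drop 2: S rot0 at col 2 lands with bottom-row=2; cleared 0 line(s) (total 0); column heights now [0 1 3 4 4 0 0], max=4
Drop 3: O rot1 at col 5 lands with bottom-row=0; cleared 0 line(s) (total 0); column heights now [0 1 3 4 4 2 2], max=4
Drop 4: S rot1 at col 1 lands with bottom-row=3; cleared 0 line(s) (total 0); column heights now [0 6 5 4 4 2 2], max=6
Drop 5: I rot3 at col 4 lands with bottom-row=4; cleared 0 line(s) (total 0); column heights now [0 6 5 4 8 2 2], max=8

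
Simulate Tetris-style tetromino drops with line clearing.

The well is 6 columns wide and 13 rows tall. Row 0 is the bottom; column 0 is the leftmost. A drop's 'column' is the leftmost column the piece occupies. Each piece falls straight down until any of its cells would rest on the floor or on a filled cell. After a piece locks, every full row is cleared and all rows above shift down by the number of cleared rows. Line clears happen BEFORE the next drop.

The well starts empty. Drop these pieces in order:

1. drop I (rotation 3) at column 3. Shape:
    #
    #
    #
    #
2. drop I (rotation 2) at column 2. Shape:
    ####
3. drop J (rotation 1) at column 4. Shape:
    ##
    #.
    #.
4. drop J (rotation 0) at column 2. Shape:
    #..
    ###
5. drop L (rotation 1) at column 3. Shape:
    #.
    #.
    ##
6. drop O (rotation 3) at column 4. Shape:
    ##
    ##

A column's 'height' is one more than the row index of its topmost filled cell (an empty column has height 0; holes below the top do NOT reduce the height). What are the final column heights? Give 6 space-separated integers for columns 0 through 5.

Drop 1: I rot3 at col 3 lands with bottom-row=0; cleared 0 line(s) (total 0); column heights now [0 0 0 4 0 0], max=4
Drop 2: I rot2 at col 2 lands with bottom-row=4; cleared 0 line(s) (total 0); column heights now [0 0 5 5 5 5], max=5
Drop 3: J rot1 at col 4 lands with bottom-row=5; cleared 0 line(s) (total 0); column heights now [0 0 5 5 8 8], max=8
Drop 4: J rot0 at col 2 lands with bottom-row=8; cleared 0 line(s) (total 0); column heights now [0 0 10 9 9 8], max=10
Drop 5: L rot1 at col 3 lands with bottom-row=9; cleared 0 line(s) (total 0); column heights now [0 0 10 12 10 8], max=12
Drop 6: O rot3 at col 4 lands with bottom-row=10; cleared 0 line(s) (total 0); column heights now [0 0 10 12 12 12], max=12

Answer: 0 0 10 12 12 12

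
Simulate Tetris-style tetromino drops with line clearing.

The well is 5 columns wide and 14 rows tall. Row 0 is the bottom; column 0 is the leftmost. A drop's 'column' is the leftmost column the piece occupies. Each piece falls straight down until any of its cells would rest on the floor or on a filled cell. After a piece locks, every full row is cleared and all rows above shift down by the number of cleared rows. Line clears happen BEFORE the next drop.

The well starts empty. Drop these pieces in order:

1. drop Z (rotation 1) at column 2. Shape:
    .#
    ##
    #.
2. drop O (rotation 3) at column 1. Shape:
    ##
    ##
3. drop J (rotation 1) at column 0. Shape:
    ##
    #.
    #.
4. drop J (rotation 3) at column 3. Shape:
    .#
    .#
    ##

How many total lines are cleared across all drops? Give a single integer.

Drop 1: Z rot1 at col 2 lands with bottom-row=0; cleared 0 line(s) (total 0); column heights now [0 0 2 3 0], max=3
Drop 2: O rot3 at col 1 lands with bottom-row=2; cleared 0 line(s) (total 0); column heights now [0 4 4 3 0], max=4
Drop 3: J rot1 at col 0 lands with bottom-row=2; cleared 0 line(s) (total 0); column heights now [5 5 4 3 0], max=5
Drop 4: J rot3 at col 3 lands with bottom-row=3; cleared 1 line(s) (total 1); column heights now [4 4 3 3 5], max=5

Answer: 1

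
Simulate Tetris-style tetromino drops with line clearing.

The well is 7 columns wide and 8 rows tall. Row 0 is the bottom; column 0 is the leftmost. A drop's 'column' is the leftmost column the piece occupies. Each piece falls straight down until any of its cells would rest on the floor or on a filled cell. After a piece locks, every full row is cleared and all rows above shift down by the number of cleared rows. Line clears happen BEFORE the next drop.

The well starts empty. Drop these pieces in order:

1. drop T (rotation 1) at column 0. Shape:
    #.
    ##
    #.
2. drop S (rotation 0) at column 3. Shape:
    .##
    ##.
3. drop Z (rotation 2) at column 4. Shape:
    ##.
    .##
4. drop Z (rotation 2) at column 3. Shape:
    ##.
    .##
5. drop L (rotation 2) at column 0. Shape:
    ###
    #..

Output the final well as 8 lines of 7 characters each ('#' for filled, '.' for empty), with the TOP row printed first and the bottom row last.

Answer: .......
.......
...##..
###.##.
#...##.
#....##
##..##.
#..##..

Derivation:
Drop 1: T rot1 at col 0 lands with bottom-row=0; cleared 0 line(s) (total 0); column heights now [3 2 0 0 0 0 0], max=3
Drop 2: S rot0 at col 3 lands with bottom-row=0; cleared 0 line(s) (total 0); column heights now [3 2 0 1 2 2 0], max=3
Drop 3: Z rot2 at col 4 lands with bottom-row=2; cleared 0 line(s) (total 0); column heights now [3 2 0 1 4 4 3], max=4
Drop 4: Z rot2 at col 3 lands with bottom-row=4; cleared 0 line(s) (total 0); column heights now [3 2 0 6 6 5 3], max=6
Drop 5: L rot2 at col 0 lands with bottom-row=3; cleared 0 line(s) (total 0); column heights now [5 5 5 6 6 5 3], max=6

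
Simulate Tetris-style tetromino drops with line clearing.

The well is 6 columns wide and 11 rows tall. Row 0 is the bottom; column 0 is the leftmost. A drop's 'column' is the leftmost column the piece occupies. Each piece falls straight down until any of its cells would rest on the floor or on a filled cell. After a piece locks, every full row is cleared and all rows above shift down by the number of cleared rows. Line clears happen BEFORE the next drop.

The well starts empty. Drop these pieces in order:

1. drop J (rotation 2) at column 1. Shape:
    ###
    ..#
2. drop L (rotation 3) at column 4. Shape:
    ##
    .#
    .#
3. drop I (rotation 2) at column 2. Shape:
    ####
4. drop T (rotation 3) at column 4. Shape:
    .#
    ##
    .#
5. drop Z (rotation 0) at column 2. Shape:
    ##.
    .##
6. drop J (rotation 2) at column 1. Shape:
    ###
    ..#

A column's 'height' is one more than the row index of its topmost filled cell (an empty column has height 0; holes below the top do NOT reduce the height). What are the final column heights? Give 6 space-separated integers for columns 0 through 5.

Answer: 0 10 10 10 7 7

Derivation:
Drop 1: J rot2 at col 1 lands with bottom-row=0; cleared 0 line(s) (total 0); column heights now [0 2 2 2 0 0], max=2
Drop 2: L rot3 at col 4 lands with bottom-row=0; cleared 0 line(s) (total 0); column heights now [0 2 2 2 3 3], max=3
Drop 3: I rot2 at col 2 lands with bottom-row=3; cleared 0 line(s) (total 0); column heights now [0 2 4 4 4 4], max=4
Drop 4: T rot3 at col 4 lands with bottom-row=4; cleared 0 line(s) (total 0); column heights now [0 2 4 4 6 7], max=7
Drop 5: Z rot0 at col 2 lands with bottom-row=6; cleared 0 line(s) (total 0); column heights now [0 2 8 8 7 7], max=8
Drop 6: J rot2 at col 1 lands with bottom-row=8; cleared 0 line(s) (total 0); column heights now [0 10 10 10 7 7], max=10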